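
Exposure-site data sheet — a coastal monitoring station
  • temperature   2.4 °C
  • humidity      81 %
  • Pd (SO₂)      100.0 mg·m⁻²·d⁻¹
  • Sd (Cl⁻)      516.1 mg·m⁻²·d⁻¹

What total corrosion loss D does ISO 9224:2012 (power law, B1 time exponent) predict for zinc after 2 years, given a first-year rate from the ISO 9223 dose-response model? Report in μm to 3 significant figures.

zinc: temperature factor f = +0.038·(-7.6) = -0.2888
  Pd branch = 0.0129·Pd^0.44·e^(0.046·RH+f) = 3.043 μm/a
  Sd branch = 0.0175·Sd^0.57·e^(0.008·RH+0.085·T) = 1.443 μm/a
  r_corr = 3.043 + 1.443 = 4.486 μm/a
ISO 9224: D(t) = r_corr · t^b with b = 0.813 (zinc, B1)
  D(2) = 4.486 × 2^0.813 = 4.486 × 1.757 = 7.882 μm

D(2) = 7.88 μm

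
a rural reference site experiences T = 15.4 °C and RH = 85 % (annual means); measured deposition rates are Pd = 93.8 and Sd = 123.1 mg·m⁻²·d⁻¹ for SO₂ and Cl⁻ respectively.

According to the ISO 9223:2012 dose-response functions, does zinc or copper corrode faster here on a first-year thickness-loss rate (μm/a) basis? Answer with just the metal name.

zinc: f(T) = -0.071·(T−10) [T>10 °C] = -0.3834
  sulphur-dioxide contribution → 3.236 μm/a
  chloride contribution → 1.987 μm/a
  ⇒ r_corr(zinc) = 5.223 μm/a
copper: f(T) = -0.080·(T−10) [T>10 °C] = -0.4320
  sulphur-dioxide contribution → 1.688 μm/a
  chloride contribution → 1.705 μm/a
  ⇒ r_corr(copper) = 3.393 μm/a
Ordering by μm/a: zinc (5.22) > copper (3.39)

zinc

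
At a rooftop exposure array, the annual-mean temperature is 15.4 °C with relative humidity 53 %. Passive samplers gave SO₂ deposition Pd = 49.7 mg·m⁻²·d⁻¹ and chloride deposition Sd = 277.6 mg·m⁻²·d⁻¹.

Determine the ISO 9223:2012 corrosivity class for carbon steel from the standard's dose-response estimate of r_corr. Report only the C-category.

C4

carbon steel: temperature factor f = -0.054·(5.4) = -0.2916
  Pd branch = 1.77·Pd^0.52·e^(0.02·RH+f) = 29.09 μm/a
  Sd branch = 0.102·Sd^0.62·e^(0.033·RH+0.04·T) = 35.53 μm/a
  sum: 29.09 + 35.53 → r_corr = 64.63 μm/a
ISO 9223 Table 2 (carbon steel): 50 < 64.6 ≤ 80 μm/a ⇒ C4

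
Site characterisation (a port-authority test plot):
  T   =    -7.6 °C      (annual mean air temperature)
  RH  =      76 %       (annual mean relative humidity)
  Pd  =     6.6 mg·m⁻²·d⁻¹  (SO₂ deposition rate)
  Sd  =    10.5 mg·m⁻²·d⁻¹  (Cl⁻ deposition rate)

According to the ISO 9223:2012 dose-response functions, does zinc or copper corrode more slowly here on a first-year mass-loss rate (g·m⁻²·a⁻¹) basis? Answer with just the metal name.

zinc: f(T) = +0.038·(T−10) [T≤10 °C] = -0.6688
  sulphur-dioxide contribution → 0.5001 μm/a
  chloride contribution → 0.06436 μm/a
  total first-year rate 0.5644 μm/a
  mass loss = 0.5644 μm/a × 7.14 g/cm³ = 4.03 g·m⁻²·a⁻¹
copper: temperature factor f = +0.126·(-17.6) = -2.2176
  sulphur-dioxide contribution → 0.08349 μm/a
  chloride contribution → 0.2056 μm/a
  ⇒ r_corr(copper) = 0.2891 μm/a
  mass loss = 0.2891 μm/a × 8.96 g/cm³ = 2.59 g·m⁻²·a⁻¹
Ordering by g·m⁻²·a⁻¹: zinc (4.03) > copper (2.59)

copper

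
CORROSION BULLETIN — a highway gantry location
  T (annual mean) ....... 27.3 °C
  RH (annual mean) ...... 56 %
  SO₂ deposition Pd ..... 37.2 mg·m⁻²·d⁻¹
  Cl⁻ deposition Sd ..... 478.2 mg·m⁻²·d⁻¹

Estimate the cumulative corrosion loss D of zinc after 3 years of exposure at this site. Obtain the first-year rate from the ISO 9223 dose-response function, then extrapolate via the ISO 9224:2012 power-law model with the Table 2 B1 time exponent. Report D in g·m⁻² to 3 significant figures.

zinc: f(T) = -0.071·(T−10) [T>10 °C] = -1.2283
  Pd branch = 0.0129·Pd^0.44·e^(0.046·RH+f) = 0.2437 μm/a
  Sd branch = 0.0175·Sd^0.57·e^(0.008·RH+0.085·T) = 9.392 μm/a
  sum: 0.2437 + 9.392 → r_corr = 9.636 μm/a
Long-term exponent b (ISO 9224 Table 2, B1) = 0.813
  D(3) = 9.636 × 3^0.813 = 9.636 × 2.443 = 23.54 μm
  Mass loss = 23.54 μm × 7.14 g/cm³ = 168.1 g·m⁻²

D(3) = 168 g·m⁻²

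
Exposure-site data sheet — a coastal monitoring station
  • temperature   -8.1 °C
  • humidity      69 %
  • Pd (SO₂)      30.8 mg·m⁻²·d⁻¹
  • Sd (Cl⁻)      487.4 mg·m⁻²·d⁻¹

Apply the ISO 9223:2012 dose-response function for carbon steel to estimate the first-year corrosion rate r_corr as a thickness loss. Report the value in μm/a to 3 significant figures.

carbon steel: temperature factor f = +0.150·(-18.1) = -2.7150
  sulphur-dioxide contribution → 2.768 μm/a
  chloride contribution → 33.36 μm/a
  ⇒ r_corr(carbon steel) = 36.13 μm/a

r_corr = 36.1 μm/a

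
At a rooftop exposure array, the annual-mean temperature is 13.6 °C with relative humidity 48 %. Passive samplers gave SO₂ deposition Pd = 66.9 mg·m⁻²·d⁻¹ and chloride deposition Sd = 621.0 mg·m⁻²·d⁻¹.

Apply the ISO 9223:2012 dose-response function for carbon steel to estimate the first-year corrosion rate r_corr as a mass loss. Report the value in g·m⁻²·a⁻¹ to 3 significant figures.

r_corr = 628 g·m⁻²·a⁻¹

carbon steel: temperature factor f = -0.054·(3.6) = -0.1944
  Pd branch = 1.77·Pd^0.52·e^(0.02·RH+f) = 33.86 μm/a
  Cl⁻ term: 0.102·621.0^0.62·exp(0.033·48+0.04·13.6) = 46.18
  r_corr = 33.86 + 46.18 = 80.04 μm/a
Convert to mass loss: 80.04 μm/a × 7.85 g/cm³ = 628.4 g·m⁻²·a⁻¹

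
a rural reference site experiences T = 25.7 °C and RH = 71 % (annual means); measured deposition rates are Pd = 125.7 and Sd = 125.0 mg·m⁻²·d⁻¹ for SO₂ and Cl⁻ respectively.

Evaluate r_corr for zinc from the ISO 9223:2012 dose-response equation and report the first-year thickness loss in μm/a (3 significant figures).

zinc: temperature factor f = -0.071·(15.7) = -1.1147
  SO₂ term: 0.0129·125.7^0.44·exp(0.046·71-1.1147) = 0.9302
  Cl⁻ term: 0.0175·125.0^0.57·exp(0.008·71+0.085·25.7) = 4.302
  sum: 0.9302 + 4.302 → r_corr = 5.232 μm/a

r_corr = 5.23 μm/a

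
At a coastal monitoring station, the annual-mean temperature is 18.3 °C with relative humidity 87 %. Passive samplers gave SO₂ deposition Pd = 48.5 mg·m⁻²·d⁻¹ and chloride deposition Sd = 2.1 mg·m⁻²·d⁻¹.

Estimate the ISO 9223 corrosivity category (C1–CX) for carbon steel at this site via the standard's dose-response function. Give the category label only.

carbon steel: T>10 °C ⇒ hinge -0.054·(18.3−10) = -0.4482
  sulphur-dioxide contribution → 48.48 μm/a
  chloride contribution → 5.931 μm/a
  total first-year rate 54.41 μm/a
54.4 μm/a falls in (50, 80] for carbon steel → category C4

C4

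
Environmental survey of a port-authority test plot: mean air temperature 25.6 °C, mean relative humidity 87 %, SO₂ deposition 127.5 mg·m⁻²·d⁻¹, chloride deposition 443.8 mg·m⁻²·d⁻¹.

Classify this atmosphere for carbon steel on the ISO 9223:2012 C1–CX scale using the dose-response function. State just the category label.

carbon steel: T>10 °C ⇒ hinge -0.054·(25.6−10) = -0.8424
  sulphur-dioxide contribution → 54.03 μm/a
  chloride contribution → 219.5 μm/a
  total first-year rate 273.5 μm/a
Category bounds: 200…700 μm/a bracket r_corr ⇒ CX

CX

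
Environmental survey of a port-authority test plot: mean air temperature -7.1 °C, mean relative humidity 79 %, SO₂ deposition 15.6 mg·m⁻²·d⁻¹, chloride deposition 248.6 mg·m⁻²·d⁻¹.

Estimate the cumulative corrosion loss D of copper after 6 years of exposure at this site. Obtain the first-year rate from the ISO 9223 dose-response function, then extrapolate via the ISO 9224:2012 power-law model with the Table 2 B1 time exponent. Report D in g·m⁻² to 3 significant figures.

D(6) = 20.3 g·m⁻²

copper: temperature factor f = +0.126·(-17.1) = -2.1546
  sulphur-dioxide contribution → 0.1327 μm/a
  chloride contribution → 0.5515 μm/a
  total first-year rate 0.6842 μm/a
ISO 9224: D(t) = r_corr · t^b with b = 0.667 (copper, B1)
  D(6) = 0.6842 × 6^0.667 = 0.6842 × 3.304 = 2.261 μm
  Mass loss = 2.261 μm × 8.96 g/cm³ = 20.26 g·m⁻²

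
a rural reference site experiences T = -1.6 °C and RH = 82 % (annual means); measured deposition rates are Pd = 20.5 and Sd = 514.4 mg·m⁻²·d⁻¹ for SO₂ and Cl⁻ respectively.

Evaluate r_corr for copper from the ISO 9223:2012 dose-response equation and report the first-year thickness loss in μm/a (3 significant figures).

r_corr = 1.32 μm/a

copper: T≤10 °C ⇒ hinge +0.126·(-1.6−10) = -1.4616
  SO₂ term: 0.0053·20.5^0.26·exp(0.059·82-1.4616) = 0.3402
  Sd branch = 0.01025·Sd^0.27·e^(0.036·RH+0.049·T) = 0.979 μm/a
  sum: 0.3402 + 0.979 → r_corr = 1.319 μm/a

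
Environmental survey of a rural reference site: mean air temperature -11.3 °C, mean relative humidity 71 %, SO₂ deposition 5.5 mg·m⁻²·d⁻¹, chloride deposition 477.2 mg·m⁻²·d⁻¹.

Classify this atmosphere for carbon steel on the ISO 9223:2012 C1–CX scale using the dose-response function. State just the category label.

C3

carbon steel: temperature factor f = +0.150·(-21.3) = -3.1950
  sulphur-dioxide contribution → 0.7279 μm/a
  chloride contribution → 30.95 μm/a
  total first-year rate 31.68 μm/a
Category bounds: 25…50 μm/a bracket r_corr ⇒ C3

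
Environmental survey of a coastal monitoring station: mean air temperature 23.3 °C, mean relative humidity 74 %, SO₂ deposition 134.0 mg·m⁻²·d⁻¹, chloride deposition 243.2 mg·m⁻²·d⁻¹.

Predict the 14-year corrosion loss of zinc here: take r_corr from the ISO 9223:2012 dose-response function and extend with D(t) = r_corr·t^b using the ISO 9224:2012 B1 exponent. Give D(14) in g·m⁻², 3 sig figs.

zinc: f(T) = -0.071·(T−10) [T>10 °C] = -0.9443
  SO₂ term: 0.0129·134.0^0.44·exp(0.046·74-0.9443) = 1.302
  Cl⁻ term: 0.0175·243.2^0.57·exp(0.008·74+0.085·23.3) = 5.251
  sum: 1.302 + 5.251 → r_corr = 6.554 μm/a
Power-law: D(14) = r_corr · 14^0.813
  D(14) = 6.554 × 14^0.813 = 6.554 × 8.547 = 56.01 μm
  Mass loss = 56.01 μm × 7.14 g/cm³ = 399.9 g·m⁻²

D(14) = 400 g·m⁻²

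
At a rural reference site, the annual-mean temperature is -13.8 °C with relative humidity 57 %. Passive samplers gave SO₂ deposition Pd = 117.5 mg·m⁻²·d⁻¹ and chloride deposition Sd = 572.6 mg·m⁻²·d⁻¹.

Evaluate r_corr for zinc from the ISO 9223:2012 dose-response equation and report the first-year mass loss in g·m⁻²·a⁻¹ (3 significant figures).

zinc: temperature factor f = +0.038·(-23.8) = -0.9044
  SO₂ term: 0.0129·117.5^0.44·exp(0.046·57-0.9044) = 0.5853
  Sd branch = 0.0175·Sd^0.57·e^(0.008·RH+0.085·T) = 0.3189 μm/a
  r_corr = 0.5853 + 0.3189 = 0.9041 μm/a
Convert to mass loss: 0.9041 μm/a × 7.14 g/cm³ = 6.456 g·m⁻²·a⁻¹

r_corr = 6.46 g·m⁻²·a⁻¹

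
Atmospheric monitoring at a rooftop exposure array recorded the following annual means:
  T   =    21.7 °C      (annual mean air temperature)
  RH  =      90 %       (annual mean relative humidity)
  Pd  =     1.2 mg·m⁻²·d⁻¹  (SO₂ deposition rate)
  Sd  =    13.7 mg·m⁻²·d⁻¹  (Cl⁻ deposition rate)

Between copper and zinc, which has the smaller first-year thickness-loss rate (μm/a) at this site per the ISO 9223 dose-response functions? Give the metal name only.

copper: T>10 °C ⇒ hinge -0.080·(21.7−10) = -0.9360
  sulphur-dioxide contribution → 0.441 μm/a
  chloride contribution → 1.537 μm/a
  ⇒ r_corr(copper) = 1.978 μm/a
zinc: f(T) = -0.071·(T−10) [T>10 °C] = -0.8307
  sulphur-dioxide contribution → 0.3825 μm/a
  chloride contribution → 1.011 μm/a
  total first-year rate 1.393 μm/a
Ordering by μm/a: copper (1.98) > zinc (1.39)

zinc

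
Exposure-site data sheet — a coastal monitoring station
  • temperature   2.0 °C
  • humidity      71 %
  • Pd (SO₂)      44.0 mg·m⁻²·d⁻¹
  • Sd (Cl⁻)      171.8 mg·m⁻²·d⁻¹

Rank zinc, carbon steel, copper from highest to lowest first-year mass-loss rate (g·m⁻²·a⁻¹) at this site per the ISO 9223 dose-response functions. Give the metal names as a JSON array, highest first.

["carbon steel", "zinc", "copper"]

zinc: f(T) = +0.038·(T−10) [T≤10 °C] = -0.3040
  sulphur-dioxide contribution → 1.319 μm/a
  chloride contribution → 0.6879 μm/a
  ⇒ r_corr(zinc) = 2.006 μm/a
  mass loss = 2.006 μm/a × 7.14 g/cm³ = 14.33 g·m⁻²·a⁻¹
carbon steel: temperature factor f = +0.150·(-8.0) = -1.2000
  sulphur-dioxide contribution → 15.78 μm/a
  chloride contribution → 27.96 μm/a
  total first-year rate 43.74 μm/a
  mass loss = 43.74 μm/a × 7.85 g/cm³ = 343.4 g·m⁻²·a⁻¹
copper: T≤10 °C ⇒ hinge +0.126·(2.0−10) = -1.0080
  sulphur-dioxide contribution → 0.3412 μm/a
  chloride contribution → 0.5845 μm/a
  ⇒ r_corr(copper) = 0.9258 μm/a
  mass loss = 0.9258 μm/a × 8.96 g/cm³ = 8.295 g·m⁻²·a⁻¹
Ordering by g·m⁻²·a⁻¹: carbon steel (343) > zinc (14.3) > copper (8.29)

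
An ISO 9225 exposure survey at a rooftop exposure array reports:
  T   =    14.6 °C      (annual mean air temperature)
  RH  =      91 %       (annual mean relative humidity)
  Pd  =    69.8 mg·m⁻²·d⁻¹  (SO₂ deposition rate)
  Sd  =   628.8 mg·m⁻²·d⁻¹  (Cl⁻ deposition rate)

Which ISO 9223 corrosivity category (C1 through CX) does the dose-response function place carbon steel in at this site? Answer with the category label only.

CX

carbon steel: temperature factor f = -0.054·(4.6) = -0.2484
  SO₂ term: 1.77·69.8^0.52·exp(0.02·91-0.2484) = 77.5
  Sd branch = 0.102·Sd^0.62·e^(0.033·RH+0.04·T) = 200.2 μm/a
  r_corr = 77.5 + 200.2 = 277.7 μm/a
ISO 9223 Table 2 (carbon steel): 200 < 278 ≤ 700 μm/a ⇒ CX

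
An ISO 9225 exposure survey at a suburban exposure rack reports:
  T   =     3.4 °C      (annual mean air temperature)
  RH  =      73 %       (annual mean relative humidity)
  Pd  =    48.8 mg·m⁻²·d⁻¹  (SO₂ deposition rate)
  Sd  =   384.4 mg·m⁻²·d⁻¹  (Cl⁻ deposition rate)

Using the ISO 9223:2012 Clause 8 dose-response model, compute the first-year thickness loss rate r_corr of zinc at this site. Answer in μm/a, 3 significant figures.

r_corr = 2.84 μm/a

zinc: T≤10 °C ⇒ hinge +0.038·(3.4−10) = -0.2508
  SO₂ term: 0.0129·48.8^0.44·exp(0.046·73-0.2508) = 1.596
  Sd branch = 0.0175·Sd^0.57·e^(0.008·RH+0.085·T) = 1.246 μm/a
  sum: 1.596 + 1.246 → r_corr = 2.842 μm/a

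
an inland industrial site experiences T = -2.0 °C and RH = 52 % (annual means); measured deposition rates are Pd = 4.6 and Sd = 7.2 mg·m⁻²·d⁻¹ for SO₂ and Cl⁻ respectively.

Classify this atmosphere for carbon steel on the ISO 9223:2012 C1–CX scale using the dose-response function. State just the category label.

carbon steel: f(T) = +0.150·(T−10) [T≤10 °C] = -1.8000
  sulphur-dioxide contribution → 1.83 μm/a
  chloride contribution → 1.781 μm/a
  total first-year rate 3.611 μm/a
3.61 μm/a falls in (1.3, 25] for carbon steel → category C2

C2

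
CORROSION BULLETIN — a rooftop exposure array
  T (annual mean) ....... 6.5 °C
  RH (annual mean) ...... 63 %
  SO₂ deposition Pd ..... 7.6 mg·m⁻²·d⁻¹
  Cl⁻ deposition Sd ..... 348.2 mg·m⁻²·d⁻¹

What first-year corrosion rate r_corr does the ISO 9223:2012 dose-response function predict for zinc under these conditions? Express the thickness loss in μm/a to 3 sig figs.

zinc: f(T) = +0.038·(T−10) [T≤10 °C] = -0.1330
  Pd branch = 0.0129·Pd^0.44·e^(0.046·RH+f) = 0.5 μm/a
  Sd branch = 0.0175·Sd^0.57·e^(0.008·RH+0.085·T) = 1.415 μm/a
  r_corr = 0.5 + 1.415 = 1.915 μm/a

r_corr = 1.91 μm/a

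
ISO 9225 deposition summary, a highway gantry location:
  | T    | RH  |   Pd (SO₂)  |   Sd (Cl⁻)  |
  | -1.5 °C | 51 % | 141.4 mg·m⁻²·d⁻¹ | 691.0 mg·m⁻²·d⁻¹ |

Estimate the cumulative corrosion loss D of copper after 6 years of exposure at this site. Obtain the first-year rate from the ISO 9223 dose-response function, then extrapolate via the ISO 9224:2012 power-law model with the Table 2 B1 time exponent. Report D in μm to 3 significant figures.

copper: f(T) = +0.126·(T−10) [T≤10 °C] = -1.4490
  SO₂ term: 0.0053·141.4^0.26·exp(0.059·51-1.4490) = 0.09139
  Sd branch = 0.01025·Sd^0.27·e^(0.036·RH+0.049·T) = 0.349 μm/a
  sum: 0.09139 + 0.349 → r_corr = 0.4404 μm/a
ISO 9224: D(t) = r_corr · t^b with b = 0.667 (copper, B1)
  D(6) = 0.4404 × 6^0.667 = 0.4404 × 3.304 = 1.455 μm

D(6) = 1.46 μm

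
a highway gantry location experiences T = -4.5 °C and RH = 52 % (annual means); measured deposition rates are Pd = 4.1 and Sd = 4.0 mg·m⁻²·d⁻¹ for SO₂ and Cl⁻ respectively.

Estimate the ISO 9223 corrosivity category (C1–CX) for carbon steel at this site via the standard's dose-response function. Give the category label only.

carbon steel: temperature factor f = +0.150·(-14.5) = -2.1750
  Pd branch = 1.77·Pd^0.52·e^(0.02·RH+f) = 1.185 μm/a
  Cl⁻ term: 0.102·4.0^0.62·exp(0.033·52+0.04·-4.5) = 1.119
  r_corr = 1.185 + 1.119 = 2.304 μm/a
2.3 μm/a falls in (1.3, 25] for carbon steel → category C2

C2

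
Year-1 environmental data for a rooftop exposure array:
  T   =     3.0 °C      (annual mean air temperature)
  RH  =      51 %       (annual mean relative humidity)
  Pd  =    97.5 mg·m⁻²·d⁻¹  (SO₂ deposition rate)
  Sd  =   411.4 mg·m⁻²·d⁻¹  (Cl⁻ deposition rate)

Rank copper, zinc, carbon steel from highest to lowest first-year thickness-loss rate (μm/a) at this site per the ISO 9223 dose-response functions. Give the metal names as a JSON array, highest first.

["carbon steel", "zinc", "copper"]

copper: T≤10 °C ⇒ hinge +0.126·(3.0−10) = -0.8820
  Pd branch = 0.0053·Pd^0.26·e^(0.059·RH+f) = 0.1463 μm/a
  Cl⁻ term: 0.01025·411.4^0.27·exp(0.036·51+0.049·3.0) = 0.3783
  sum: 0.1463 + 0.3783 → r_corr = 0.5245 μm/a
zinc: f(T) = +0.038·(T−10) [T≤10 °C] = -0.2660
  Pd branch = 0.0129·Pd^0.44·e^(0.046·RH+f) = 0.7746 μm/a
  Cl⁻ term: 0.0175·411.4^0.57·exp(0.008·51+0.085·3.0) = 1.05
  r_corr = 0.7746 + 1.05 = 1.824 μm/a
carbon steel: T≤10 °C ⇒ hinge +0.150·(3.0−10) = -1.0500
  SO₂ term: 1.77·97.5^0.52·exp(0.02·51-1.0500) = 18.59
  Sd branch = 0.102·Sd^0.62·e^(0.033·RH+0.04·T) = 25.85 μm/a
  r_corr = 18.59 + 25.85 = 44.44 μm/a
Ordering by μm/a: carbon steel (44.4) > zinc (1.82) > copper (0.525)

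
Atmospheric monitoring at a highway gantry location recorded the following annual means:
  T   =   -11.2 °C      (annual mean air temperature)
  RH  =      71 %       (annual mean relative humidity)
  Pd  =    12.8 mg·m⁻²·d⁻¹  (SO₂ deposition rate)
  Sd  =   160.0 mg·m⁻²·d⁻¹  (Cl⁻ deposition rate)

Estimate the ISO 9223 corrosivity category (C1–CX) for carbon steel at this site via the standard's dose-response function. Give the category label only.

carbon steel: T≤10 °C ⇒ hinge +0.150·(-11.2−10) = -3.1800
  sulphur-dioxide contribution → 1.146 μm/a
  chloride contribution → 15.78 μm/a
  ⇒ r_corr(carbon steel) = 16.93 μm/a
16.9 μm/a falls in (1.3, 25] for carbon steel → category C2

C2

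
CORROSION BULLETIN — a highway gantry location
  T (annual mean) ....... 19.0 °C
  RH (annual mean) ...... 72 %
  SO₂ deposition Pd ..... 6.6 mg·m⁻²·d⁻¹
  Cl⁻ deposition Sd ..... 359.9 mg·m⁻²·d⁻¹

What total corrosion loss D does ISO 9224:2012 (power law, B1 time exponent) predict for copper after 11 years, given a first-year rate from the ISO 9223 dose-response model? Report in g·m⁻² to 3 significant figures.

copper: temperature factor f = -0.080·(9.0) = -0.7200
  Pd branch = 0.0053·Pd^0.26·e^(0.059·RH+f) = 0.2948 μm/a
  Sd branch = 0.01025·Sd^0.27·e^(0.036·RH+0.049·T) = 1.702 μm/a
  sum: 0.2948 + 1.702 → r_corr = 1.997 μm/a
ISO 9224: D(t) = r_corr · t^b with b = 0.667 (copper, B1)
  D(11) = 1.997 × 11^0.667 = 1.997 × 4.95 = 9.883 μm
  Mass loss = 9.883 μm × 8.96 g/cm³ = 88.56 g·m⁻²

D(11) = 88.6 g·m⁻²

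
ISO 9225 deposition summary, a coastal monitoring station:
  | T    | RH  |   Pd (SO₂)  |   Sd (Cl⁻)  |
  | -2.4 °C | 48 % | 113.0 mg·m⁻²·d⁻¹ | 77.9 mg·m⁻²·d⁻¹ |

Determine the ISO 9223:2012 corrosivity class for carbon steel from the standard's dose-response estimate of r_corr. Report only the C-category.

C2

carbon steel: f(T) = +0.150·(T−10) [T≤10 °C] = -1.8600
  Pd branch = 1.77·Pd^0.52·e^(0.02·RH+f) = 8.408 μm/a
  Cl⁻ term: 0.102·77.9^0.62·exp(0.033·48+0.04·-2.4) = 6.723
  sum: 8.408 + 6.723 → r_corr = 15.13 μm/a
Category bounds: 1.3…25 μm/a bracket r_corr ⇒ C2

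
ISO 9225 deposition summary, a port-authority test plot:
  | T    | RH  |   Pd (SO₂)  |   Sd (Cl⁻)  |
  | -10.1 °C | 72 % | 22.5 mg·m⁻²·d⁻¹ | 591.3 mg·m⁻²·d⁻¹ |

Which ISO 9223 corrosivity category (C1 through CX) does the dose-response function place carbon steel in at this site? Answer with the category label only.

C3

carbon steel: T≤10 °C ⇒ hinge +0.150·(-10.1−10) = -3.0150
  SO₂ term: 1.77·22.5^0.52·exp(0.02·72-3.0150) = 1.85
  Sd branch = 0.102·Sd^0.62·e^(0.033·RH+0.04·T) = 38.33 μm/a
  r_corr = 1.85 + 38.33 = 40.18 μm/a
40.2 μm/a falls in (25, 50] for carbon steel → category C3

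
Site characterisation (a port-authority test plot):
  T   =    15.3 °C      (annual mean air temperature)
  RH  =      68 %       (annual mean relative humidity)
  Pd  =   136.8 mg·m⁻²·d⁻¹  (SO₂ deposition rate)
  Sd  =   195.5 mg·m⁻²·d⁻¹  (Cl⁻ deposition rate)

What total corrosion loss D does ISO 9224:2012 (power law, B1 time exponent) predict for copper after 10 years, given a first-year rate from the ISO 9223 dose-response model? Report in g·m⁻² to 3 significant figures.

copper: temperature factor f = -0.080·(5.3) = -0.4240
  sulphur-dioxide contribution → 0.6885 μm/a
  chloride contribution → 1.043 μm/a
  total first-year rate 1.731 μm/a
Power-law: D(10) = r_corr · 10^0.667
  D(10) = 1.731 × 10^0.667 = 1.731 × 4.645 = 8.041 μm
  Mass loss = 8.041 μm × 8.96 g/cm³ = 72.05 g·m⁻²

D(10) = 72.0 g·m⁻²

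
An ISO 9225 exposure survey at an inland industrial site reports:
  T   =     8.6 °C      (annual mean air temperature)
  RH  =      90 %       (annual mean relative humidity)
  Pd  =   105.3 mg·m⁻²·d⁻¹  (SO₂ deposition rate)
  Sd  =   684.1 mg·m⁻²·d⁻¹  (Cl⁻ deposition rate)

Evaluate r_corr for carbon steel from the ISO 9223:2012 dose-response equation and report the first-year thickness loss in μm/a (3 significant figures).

carbon steel: f(T) = +0.150·(T−10) [T≤10 °C] = -0.2100
  SO₂ term: 1.77·105.3^0.52·exp(0.02·90-0.2100) = 97.76
  Sd branch = 0.102·Sd^0.62·e^(0.033·RH+0.04·T) = 160.6 μm/a
  sum: 97.76 + 160.6 → r_corr = 258.3 μm/a

r_corr = 258 μm/a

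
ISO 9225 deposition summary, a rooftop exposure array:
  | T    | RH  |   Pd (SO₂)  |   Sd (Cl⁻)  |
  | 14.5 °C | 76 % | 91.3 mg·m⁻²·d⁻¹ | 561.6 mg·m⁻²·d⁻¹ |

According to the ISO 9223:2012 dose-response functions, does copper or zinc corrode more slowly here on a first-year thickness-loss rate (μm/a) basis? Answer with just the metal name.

copper

copper: temperature factor f = -0.080·(4.5) = -0.3600
  SO₂ term: 0.0053·91.3^0.26·exp(0.059·76-0.3600) = 1.059
  Cl⁻ term: 0.01025·561.6^0.27·exp(0.036·76+0.049·14.5) = 1.778
  sum: 1.059 + 1.778 → r_corr = 2.837 μm/a
zinc: f(T) = -0.071·(T−10) [T>10 °C] = -0.3195
  Pd branch = 0.0129·Pd^0.44·e^(0.046·RH+f) = 2.253 μm/a
  Sd branch = 0.0175·Sd^0.57·e^(0.008·RH+0.085·T) = 4.069 μm/a
  r_corr = 2.253 + 4.069 = 6.322 μm/a
Ordering by μm/a: zinc (6.32) > copper (2.84)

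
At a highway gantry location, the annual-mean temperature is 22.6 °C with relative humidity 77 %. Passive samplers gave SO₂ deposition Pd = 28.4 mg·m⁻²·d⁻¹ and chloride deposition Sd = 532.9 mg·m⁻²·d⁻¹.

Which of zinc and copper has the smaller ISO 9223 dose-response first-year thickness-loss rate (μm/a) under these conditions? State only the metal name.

copper

zinc: f(T) = -0.071·(T−10) [T>10 °C] = -0.8946
  Pd branch = 0.0129·Pd^0.44·e^(0.046·RH+f) = 0.794 μm/a
  Cl⁻ term: 0.0175·532.9^0.57·exp(0.008·77+0.085·22.6) = 7.926
  r_corr = 0.794 + 7.926 = 8.72 μm/a
copper: T>10 °C ⇒ hinge -0.080·(22.6−10) = -1.0080
  Pd branch = 0.0053·Pd^0.26·e^(0.059·RH+f) = 0.4339 μm/a
  Cl⁻ term: 0.01025·532.9^0.27·exp(0.036·77+0.049·22.6) = 2.702
  sum: 0.4339 + 2.702 → r_corr = 3.136 μm/a
Ordering by μm/a: zinc (8.72) > copper (3.14)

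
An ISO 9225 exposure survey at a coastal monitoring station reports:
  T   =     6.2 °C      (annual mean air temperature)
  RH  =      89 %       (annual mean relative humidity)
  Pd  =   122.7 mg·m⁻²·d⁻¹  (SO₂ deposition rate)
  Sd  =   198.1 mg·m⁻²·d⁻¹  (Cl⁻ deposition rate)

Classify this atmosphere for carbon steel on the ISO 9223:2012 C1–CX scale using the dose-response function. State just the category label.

C5

carbon steel: f(T) = +0.150·(T−10) [T≤10 °C] = -0.5700
  SO₂ term: 1.77·122.7^0.52·exp(0.02·89-0.5700) = 72.39
  Sd branch = 0.102·Sd^0.62·e^(0.033·RH+0.04·T) = 65.45 μm/a
  r_corr = 72.39 + 65.45 = 137.8 μm/a
ISO 9223 Table 2 (carbon steel): 80 < 138 ≤ 200 μm/a ⇒ C5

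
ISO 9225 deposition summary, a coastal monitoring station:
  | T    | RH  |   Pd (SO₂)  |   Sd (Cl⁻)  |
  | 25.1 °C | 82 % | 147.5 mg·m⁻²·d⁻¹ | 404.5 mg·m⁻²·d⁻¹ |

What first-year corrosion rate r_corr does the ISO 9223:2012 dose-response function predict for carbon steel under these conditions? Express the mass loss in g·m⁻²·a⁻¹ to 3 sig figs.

r_corr = 1.78e+03 g·m⁻²·a⁻¹

carbon steel: T>10 °C ⇒ hinge -0.054·(25.1−10) = -0.8154
  SO₂ term: 1.77·147.5^0.52·exp(0.02·82-0.8154) = 54.18
  Cl⁻ term: 0.102·404.5^0.62·exp(0.033·82+0.04·25.1) = 172.2
  sum: 54.18 + 172.2 → r_corr = 226.4 μm/a
Convert to mass loss: 226.4 μm/a × 7.85 g/cm³ = 1777 g·m⁻²·a⁻¹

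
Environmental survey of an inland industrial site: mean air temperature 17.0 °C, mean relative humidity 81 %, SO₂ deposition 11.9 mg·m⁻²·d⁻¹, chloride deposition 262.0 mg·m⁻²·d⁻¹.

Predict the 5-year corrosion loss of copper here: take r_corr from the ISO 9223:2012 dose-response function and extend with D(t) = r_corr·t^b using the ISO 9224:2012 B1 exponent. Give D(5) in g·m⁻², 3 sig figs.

D(5) = 69.3 g·m⁻²

copper: f(T) = -0.080·(T−10) [T>10 °C] = -0.5600
  sulphur-dioxide contribution → 0.6858 μm/a
  chloride contribution → 1.958 μm/a
  ⇒ r_corr(copper) = 2.644 μm/a
Power-law: D(5) = r_corr · 5^0.667
  D(5) = 2.644 × 5^0.667 = 2.644 × 2.926 = 7.735 μm
  Mass loss = 7.735 μm × 8.96 g/cm³ = 69.31 g·m⁻²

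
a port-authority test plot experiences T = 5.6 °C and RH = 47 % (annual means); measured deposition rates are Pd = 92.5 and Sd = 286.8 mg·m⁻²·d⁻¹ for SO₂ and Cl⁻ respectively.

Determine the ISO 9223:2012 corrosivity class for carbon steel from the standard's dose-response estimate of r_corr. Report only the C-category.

carbon steel: f(T) = +0.150·(T−10) [T≤10 °C] = -0.6600
  SO₂ term: 1.77·92.5^0.52·exp(0.02·47-0.6600) = 24.66
  Cl⁻ term: 0.102·286.8^0.62·exp(0.033·47+0.04·5.6) = 20.1
  sum: 24.66 + 20.1 → r_corr = 44.76 μm/a
ISO 9223 Table 2 (carbon steel): 25 < 44.8 ≤ 50 μm/a ⇒ C3

C3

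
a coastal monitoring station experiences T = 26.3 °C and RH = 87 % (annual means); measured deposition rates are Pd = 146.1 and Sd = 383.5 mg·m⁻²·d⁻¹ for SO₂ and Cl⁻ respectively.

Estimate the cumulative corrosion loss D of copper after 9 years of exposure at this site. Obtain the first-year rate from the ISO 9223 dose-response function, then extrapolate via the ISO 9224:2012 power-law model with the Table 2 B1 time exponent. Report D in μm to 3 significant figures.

copper: f(T) = -0.080·(T−10) [T>10 °C] = -1.3040
  sulphur-dioxide contribution → 0.8912 μm/a
  chloride contribution → 4.248 μm/a
  total first-year rate 5.14 μm/a
Power-law: D(9) = r_corr · 9^0.667
  D(9) = 5.14 × 9^0.667 = 5.14 × 4.33 = 22.25 μm

D(9) = 22.3 μm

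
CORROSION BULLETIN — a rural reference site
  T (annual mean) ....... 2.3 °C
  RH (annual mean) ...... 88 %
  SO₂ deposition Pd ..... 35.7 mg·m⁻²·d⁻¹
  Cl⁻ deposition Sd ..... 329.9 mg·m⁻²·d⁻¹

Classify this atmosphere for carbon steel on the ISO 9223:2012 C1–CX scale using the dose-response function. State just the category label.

carbon steel: T≤10 °C ⇒ hinge +0.150·(2.3−10) = -1.1550
  SO₂ term: 1.77·35.7^0.52·exp(0.02·88-1.1550) = 20.8
  Sd branch = 0.102·Sd^0.62·e^(0.033·RH+0.04·T) = 74.33 μm/a
  r_corr = 20.8 + 74.33 = 95.13 μm/a
95.1 μm/a falls in (80, 200] for carbon steel → category C5

C5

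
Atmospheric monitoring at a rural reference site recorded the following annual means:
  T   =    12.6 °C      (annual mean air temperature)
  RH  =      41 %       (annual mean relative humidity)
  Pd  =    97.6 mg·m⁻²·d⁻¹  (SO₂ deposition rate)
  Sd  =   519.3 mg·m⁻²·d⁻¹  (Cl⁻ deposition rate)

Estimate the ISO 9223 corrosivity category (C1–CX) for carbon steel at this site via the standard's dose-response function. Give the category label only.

carbon steel: temperature factor f = -0.054·(2.6) = -0.1404
  sulphur-dioxide contribution → 37.81 μm/a
  chloride contribution → 31.52 μm/a
  ⇒ r_corr(carbon steel) = 69.34 μm/a
69.3 μm/a falls in (50, 80] for carbon steel → category C4

C4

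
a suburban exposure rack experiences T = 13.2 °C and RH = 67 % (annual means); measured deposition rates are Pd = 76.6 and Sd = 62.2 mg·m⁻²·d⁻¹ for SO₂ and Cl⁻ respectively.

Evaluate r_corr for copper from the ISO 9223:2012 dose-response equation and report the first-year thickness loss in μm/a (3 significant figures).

copper: T>10 °C ⇒ hinge -0.080·(13.2−10) = -0.2560
  SO₂ term: 0.0053·76.6^0.26·exp(0.059·67-0.2560) = 0.6603
  Cl⁻ term: 0.01025·62.2^0.27·exp(0.036·67+0.049·13.2) = 0.666
  sum: 0.6603 + 0.666 → r_corr = 1.326 μm/a

r_corr = 1.33 μm/a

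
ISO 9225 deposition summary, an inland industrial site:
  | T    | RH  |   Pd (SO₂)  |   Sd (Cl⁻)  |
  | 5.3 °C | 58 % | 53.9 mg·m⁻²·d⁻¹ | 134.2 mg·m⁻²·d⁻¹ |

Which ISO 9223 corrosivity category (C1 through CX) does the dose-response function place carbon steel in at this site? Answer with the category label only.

carbon steel: f(T) = +0.150·(T−10) [T≤10 °C] = -0.7050
  sulphur-dioxide contribution → 22.18 μm/a
  chloride contribution → 17.83 μm/a
  ⇒ r_corr(carbon steel) = 40.01 μm/a
40 μm/a falls in (25, 50] for carbon steel → category C3

C3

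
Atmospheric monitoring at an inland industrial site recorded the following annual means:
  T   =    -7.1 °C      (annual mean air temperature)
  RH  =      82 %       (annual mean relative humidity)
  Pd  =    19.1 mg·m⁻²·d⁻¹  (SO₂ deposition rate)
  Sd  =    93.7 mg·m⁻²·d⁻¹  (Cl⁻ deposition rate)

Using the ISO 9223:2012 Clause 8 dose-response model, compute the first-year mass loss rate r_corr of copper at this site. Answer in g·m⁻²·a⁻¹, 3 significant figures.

r_corr = 5.73 g·m⁻²·a⁻¹

copper: T≤10 °C ⇒ hinge +0.126·(-7.1−10) = -2.1546
  SO₂ term: 0.0053·19.1^0.26·exp(0.059·82-2.1546) = 0.167
  Sd branch = 0.01025·Sd^0.27·e^(0.036·RH+0.049·T) = 0.4721 μm/a
  r_corr = 0.167 + 0.4721 = 0.6391 μm/a
Convert to mass loss: 0.6391 μm/a × 8.96 g/cm³ = 5.726 g·m⁻²·a⁻¹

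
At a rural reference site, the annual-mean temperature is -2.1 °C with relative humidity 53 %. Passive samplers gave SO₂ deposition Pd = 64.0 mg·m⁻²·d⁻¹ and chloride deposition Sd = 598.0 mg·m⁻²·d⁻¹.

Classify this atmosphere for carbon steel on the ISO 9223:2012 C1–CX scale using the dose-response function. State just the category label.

carbon steel: temperature factor f = +0.150·(-12.1) = -1.8150
  Pd branch = 1.77·Pd^0.52·e^(0.02·RH+f) = 7.233 μm/a
  Sd branch = 0.102·Sd^0.62·e^(0.033·RH+0.04·T) = 28.4 μm/a
  r_corr = 7.233 + 28.4 = 35.63 μm/a
ISO 9223 Table 2 (carbon steel): 25 < 35.6 ≤ 50 μm/a ⇒ C3

C3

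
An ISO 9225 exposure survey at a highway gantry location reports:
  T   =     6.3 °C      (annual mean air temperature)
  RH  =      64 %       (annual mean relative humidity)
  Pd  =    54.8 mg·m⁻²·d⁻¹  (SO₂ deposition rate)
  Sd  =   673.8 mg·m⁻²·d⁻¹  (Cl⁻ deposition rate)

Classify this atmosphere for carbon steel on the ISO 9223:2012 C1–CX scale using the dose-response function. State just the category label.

carbon steel: T≤10 °C ⇒ hinge +0.150·(6.3−10) = -0.5550
  SO₂ term: 1.77·54.8^0.52·exp(0.02·64-0.5550) = 29.31
  Sd branch = 0.102·Sd^0.62·e^(0.033·RH+0.04·T) = 61.51 μm/a
  sum: 29.31 + 61.51 → r_corr = 90.82 μm/a
Category bounds: 80…200 μm/a bracket r_corr ⇒ C5

C5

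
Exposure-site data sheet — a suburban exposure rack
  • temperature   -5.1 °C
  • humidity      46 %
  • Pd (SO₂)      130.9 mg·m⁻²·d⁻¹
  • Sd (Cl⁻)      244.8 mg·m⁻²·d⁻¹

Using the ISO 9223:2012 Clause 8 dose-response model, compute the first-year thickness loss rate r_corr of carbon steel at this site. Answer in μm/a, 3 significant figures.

carbon steel: temperature factor f = +0.150·(-15.1) = -2.2650
  Pd branch = 1.77·Pd^0.52·e^(0.02·RH+f) = 5.816 μm/a
  Cl⁻ term: 0.102·244.8^0.62·exp(0.033·46+0.04·-5.1) = 11.49
  r_corr = 5.816 + 11.49 = 17.31 μm/a

r_corr = 17.3 μm/a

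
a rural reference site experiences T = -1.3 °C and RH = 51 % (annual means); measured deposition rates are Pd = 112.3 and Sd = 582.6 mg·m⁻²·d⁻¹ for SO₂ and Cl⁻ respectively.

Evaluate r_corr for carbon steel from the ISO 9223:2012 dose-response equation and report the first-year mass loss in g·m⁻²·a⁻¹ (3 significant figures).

carbon steel: f(T) = +0.150·(T−10) [T≤10 °C] = -1.6950
  Pd branch = 1.77·Pd^0.52·e^(0.02·RH+f) = 10.5 μm/a
  Cl⁻ term: 0.102·582.6^0.62·exp(0.033·51+0.04·-1.3) = 27.01
  r_corr = 10.5 + 27.01 = 37.5 μm/a
Convert to mass loss: 37.5 μm/a × 7.85 g/cm³ = 294.4 g·m⁻²·a⁻¹

r_corr = 294 g·m⁻²·a⁻¹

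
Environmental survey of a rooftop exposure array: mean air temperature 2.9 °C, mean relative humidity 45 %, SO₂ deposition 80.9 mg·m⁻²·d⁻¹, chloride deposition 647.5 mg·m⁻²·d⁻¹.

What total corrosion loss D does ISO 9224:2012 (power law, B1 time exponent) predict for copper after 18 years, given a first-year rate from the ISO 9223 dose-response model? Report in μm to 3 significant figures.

D(18) = 3.02 μm

copper: temperature factor f = +0.126·(-7.1) = -0.8946
  Pd branch = 0.0053·Pd^0.26·e^(0.059·RH+f) = 0.09658 μm/a
  Cl⁻ term: 0.01025·647.5^0.27·exp(0.036·45+0.049·2.9) = 0.3428
  sum: 0.09658 + 0.3428 → r_corr = 0.4394 μm/a
Power-law: D(18) = r_corr · 18^0.667
  D(18) = 0.4394 × 18^0.667 = 0.4394 × 6.875 = 3.021 μm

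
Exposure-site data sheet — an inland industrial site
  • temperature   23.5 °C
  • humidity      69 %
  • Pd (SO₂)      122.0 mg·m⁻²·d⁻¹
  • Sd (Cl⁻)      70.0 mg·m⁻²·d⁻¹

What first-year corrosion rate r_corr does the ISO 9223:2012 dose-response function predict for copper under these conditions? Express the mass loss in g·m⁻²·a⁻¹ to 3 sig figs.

r_corr = 14.3 g·m⁻²·a⁻¹

copper: temperature factor f = -0.080·(13.5) = -1.0800
  SO₂ term: 0.0053·122.0^0.26·exp(0.059·69-1.0800) = 0.3679
  Cl⁻ term: 0.01025·70.0^0.27·exp(0.036·69+0.049·23.5) = 1.224
  sum: 0.3679 + 1.224 → r_corr = 1.592 μm/a
Convert to mass loss: 1.592 μm/a × 8.96 g/cm³ = 14.26 g·m⁻²·a⁻¹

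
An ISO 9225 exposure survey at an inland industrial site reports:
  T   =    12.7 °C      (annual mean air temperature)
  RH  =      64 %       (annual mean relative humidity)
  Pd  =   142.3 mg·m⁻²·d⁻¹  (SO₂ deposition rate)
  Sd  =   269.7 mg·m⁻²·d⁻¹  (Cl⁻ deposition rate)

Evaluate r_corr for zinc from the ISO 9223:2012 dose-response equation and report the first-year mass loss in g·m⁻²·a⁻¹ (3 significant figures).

zinc: f(T) = -0.071·(T−10) [T>10 °C] = -0.1917
  sulphur-dioxide contribution → 1.792 μm/a
  chloride contribution → 2.088 μm/a
  ⇒ r_corr(zinc) = 3.88 μm/a
Convert to mass loss: 3.88 μm/a × 7.14 g/cm³ = 27.71 g·m⁻²·a⁻¹

r_corr = 27.7 g·m⁻²·a⁻¹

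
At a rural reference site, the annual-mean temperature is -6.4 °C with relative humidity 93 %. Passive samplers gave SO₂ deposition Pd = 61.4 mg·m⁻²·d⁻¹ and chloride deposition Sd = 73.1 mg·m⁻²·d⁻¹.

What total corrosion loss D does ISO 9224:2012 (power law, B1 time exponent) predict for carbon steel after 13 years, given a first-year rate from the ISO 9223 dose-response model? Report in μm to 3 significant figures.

D(13) = 125 μm

carbon steel: temperature factor f = +0.150·(-16.4) = -2.4600
  SO₂ term: 1.77·61.4^0.52·exp(0.02·93-2.4600) = 8.265
  Sd branch = 0.102·Sd^0.62·e^(0.033·RH+0.04·T) = 24.32 μm/a
  sum: 8.265 + 24.32 → r_corr = 32.58 μm/a
Long-term exponent b (ISO 9224 Table 2, B1) = 0.523
  D(13) = 32.58 × 13^0.523 = 32.58 × 3.825 = 124.6 μm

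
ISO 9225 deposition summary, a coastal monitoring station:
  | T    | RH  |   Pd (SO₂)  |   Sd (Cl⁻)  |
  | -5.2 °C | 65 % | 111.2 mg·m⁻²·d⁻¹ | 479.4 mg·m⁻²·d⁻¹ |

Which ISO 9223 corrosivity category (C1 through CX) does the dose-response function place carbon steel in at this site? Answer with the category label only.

C3

carbon steel: T≤10 °C ⇒ hinge +0.150·(-5.2−10) = -2.2800
  sulphur-dioxide contribution → 7.697 μm/a
  chloride contribution → 32.5 μm/a
  total first-year rate 40.2 μm/a
40.2 μm/a falls in (25, 50] for carbon steel → category C3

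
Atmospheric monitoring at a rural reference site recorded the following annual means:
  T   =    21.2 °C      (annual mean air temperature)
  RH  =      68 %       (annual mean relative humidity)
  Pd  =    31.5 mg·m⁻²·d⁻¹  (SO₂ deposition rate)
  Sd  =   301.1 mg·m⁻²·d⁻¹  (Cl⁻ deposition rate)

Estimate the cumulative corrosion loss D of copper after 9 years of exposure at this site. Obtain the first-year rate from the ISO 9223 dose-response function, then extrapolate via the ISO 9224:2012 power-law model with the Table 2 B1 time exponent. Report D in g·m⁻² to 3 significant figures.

copper: T>10 °C ⇒ hinge -0.080·(21.2−10) = -0.8960
  Pd branch = 0.0053·Pd^0.26·e^(0.059·RH+f) = 0.2932 μm/a
  Cl⁻ term: 0.01025·301.1^0.27·exp(0.036·68+0.049·21.2) = 1.564
  sum: 0.2932 + 1.564 → r_corr = 1.857 μm/a
Power-law: D(9) = r_corr · 9^0.667
  D(9) = 1.857 × 9^0.667 = 1.857 × 4.33 = 8.042 μm
  Mass loss = 8.042 μm × 8.96 g/cm³ = 72.06 g·m⁻²

D(9) = 72.1 g·m⁻²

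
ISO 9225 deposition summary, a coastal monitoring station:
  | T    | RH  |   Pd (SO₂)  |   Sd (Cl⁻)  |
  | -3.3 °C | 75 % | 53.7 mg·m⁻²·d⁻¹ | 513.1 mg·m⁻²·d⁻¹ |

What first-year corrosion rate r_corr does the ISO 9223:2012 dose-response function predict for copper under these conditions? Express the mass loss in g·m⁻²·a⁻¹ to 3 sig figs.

r_corr = 8.36 g·m⁻²·a⁻¹

copper: T≤10 °C ⇒ hinge +0.126·(-3.3−10) = -1.6758
  SO₂ term: 0.0053·53.7^0.26·exp(0.059·75-1.6758) = 0.2334
  Sd branch = 0.01025·Sd^0.27·e^(0.036·RH+0.049·T) = 0.6996 μm/a
  sum: 0.2334 + 0.6996 → r_corr = 0.933 μm/a
Convert to mass loss: 0.933 μm/a × 8.96 g/cm³ = 8.359 g·m⁻²·a⁻¹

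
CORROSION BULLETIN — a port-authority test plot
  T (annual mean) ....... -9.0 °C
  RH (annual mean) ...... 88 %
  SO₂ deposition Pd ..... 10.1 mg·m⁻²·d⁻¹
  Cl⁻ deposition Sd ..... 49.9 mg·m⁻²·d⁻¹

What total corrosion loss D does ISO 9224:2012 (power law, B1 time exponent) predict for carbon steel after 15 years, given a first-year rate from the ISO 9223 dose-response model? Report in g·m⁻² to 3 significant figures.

D(15) = 539 g·m⁻²

carbon steel: T≤10 °C ⇒ hinge +0.150·(-9.0−10) = -2.8500
  sulphur-dioxide contribution → 1.981 μm/a
  chloride contribution → 14.66 μm/a
  total first-year rate 16.65 μm/a
Long-term exponent b (ISO 9224 Table 2, B1) = 0.523
  D(15) = 16.65 × 15^0.523 = 16.65 × 4.122 = 68.61 μm
  Mass loss = 68.61 μm × 7.85 g/cm³ = 538.6 g·m⁻²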